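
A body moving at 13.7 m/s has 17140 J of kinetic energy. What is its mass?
m = 2·KE/v² = 2·17140/(13.7)² = 182.6 kg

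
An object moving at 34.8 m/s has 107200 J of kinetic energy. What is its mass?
m = 2·KE/v² = 2·107200/(34.8)² = 177.0 kg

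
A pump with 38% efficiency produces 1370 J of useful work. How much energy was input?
W_in = W_out/η = 1370/0.38 = 3605 J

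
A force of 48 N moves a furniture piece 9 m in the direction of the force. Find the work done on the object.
W = F·d = (48)(9) = 432.0 J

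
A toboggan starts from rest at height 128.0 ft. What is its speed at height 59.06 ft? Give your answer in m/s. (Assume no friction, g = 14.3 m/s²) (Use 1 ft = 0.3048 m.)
Convert to SI: h₁−h₂ = 21.0129 m
mgh₁ = mgh₂ + ½mv² ⇒ v = √(2g(h₁−h₂)) = √(2·14.3·21.0129) = 24.51 m/s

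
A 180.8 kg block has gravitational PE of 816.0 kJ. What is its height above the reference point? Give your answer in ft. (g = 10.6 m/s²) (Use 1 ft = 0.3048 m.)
Convert to SI: m = 180.8 kg, PE = 816000 J
h = PE/(mg) = 816000/(180.8·10.6) = 425.781 m = 1397 ft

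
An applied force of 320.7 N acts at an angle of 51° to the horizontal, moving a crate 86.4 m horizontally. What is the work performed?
W = F·d·cosθ = (320.7)(86.4)cos(51°) = 17440 J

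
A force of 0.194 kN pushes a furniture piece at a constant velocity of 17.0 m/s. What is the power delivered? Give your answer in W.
Convert to SI: F = 194.0 N, v = 17.0 m/s
P = Fv = (194.0)(17.0) = 3298 W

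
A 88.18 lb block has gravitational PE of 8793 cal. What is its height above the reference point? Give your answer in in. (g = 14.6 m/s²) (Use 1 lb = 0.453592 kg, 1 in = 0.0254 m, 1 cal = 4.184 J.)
Convert to SI: m = 39.9977 kg, PE = 36789.9 J
h = PE/(mg) = 36789.9/(39.9977·14.6) = 63.0 m = 2480 in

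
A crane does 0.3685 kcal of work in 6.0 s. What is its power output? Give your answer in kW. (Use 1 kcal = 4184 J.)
Convert to SI: W = 1541.8 J, t = 6.0 s
P = W/t = 1541.8/6.0 = 256.967 W = 0.257 kW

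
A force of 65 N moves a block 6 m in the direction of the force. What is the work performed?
W = F·d = (65)(6) = 390.0 J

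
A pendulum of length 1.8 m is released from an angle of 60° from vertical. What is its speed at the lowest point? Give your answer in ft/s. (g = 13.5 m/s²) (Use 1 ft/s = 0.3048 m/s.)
h = L(1 − cosθ) = 1.8(1 − cos60°) = 0.9 m
v = √(2gh) = √(2·13.5·0.9) = 4.9295 m/s = 16.17 ft/s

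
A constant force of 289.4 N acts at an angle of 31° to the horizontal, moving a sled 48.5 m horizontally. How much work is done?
W = F·d·cosθ = (289.4)(48.5)cos(31°) = 12030 J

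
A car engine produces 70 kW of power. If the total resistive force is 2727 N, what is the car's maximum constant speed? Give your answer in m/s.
P = Fv ⇒ v = P/F = 70000 W/2727.0 N = 25.67 m/s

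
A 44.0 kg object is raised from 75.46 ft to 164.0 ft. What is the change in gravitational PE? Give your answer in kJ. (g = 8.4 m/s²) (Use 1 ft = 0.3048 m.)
Convert to SI: m = 44.0 kg, Δh = 26.987 m
ΔPE = mgΔh = (44.0)(8.4)(26.987) = 9974.39 J = 9.974 kJ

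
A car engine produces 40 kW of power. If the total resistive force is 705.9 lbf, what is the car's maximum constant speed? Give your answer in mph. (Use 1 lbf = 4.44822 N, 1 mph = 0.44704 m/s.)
Convert to SI: F = 3140.0 N
P = Fv ⇒ v = P/F = 40000 W/3140.0 N = 12.7389 m/s = 28.5 mph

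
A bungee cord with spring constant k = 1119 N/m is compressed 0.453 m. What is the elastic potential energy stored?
PE = ½kx² = ½(1119)(0.453)² = 114.8 J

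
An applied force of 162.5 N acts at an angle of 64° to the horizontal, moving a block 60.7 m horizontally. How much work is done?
W = F·d·cosθ = (162.5)(60.7)cos(64°) = 4324 J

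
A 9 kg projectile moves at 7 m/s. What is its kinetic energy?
KE = ½mv² = ½(9)(7)² = 220.5 J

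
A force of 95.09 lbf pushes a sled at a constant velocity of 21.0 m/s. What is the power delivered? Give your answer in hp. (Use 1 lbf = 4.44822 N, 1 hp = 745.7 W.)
Convert to SI: F = 422.981 N, v = 21.0 m/s
P = Fv = (422.981)(21.0) = 8882.61 W = 11.91 hp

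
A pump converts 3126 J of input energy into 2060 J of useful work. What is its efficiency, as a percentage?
η = W_out/W_in = 2060/3126 = 65.9%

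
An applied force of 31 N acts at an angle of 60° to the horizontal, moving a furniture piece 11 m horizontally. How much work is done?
W = F·d·cosθ = (31)(11)cos(60°) = 170.5 J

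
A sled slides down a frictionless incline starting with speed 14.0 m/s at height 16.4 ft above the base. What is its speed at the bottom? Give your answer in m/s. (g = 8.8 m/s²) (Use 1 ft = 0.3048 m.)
Convert to SI: v₀ = 14.0 m/s, h = 4.99872 m
½mv₀² + mgh = ½mv² ⇒ v = √(v₀² + 2gh) = √(14.0² + 2·8.8·4.99872) = 16.85 m/s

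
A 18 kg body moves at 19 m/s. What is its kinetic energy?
KE = ½mv² = ½(18)(19)² = 3249.0 J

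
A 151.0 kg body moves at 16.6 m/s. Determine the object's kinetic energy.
KE = ½mv² = ½(151.0)(16.6)² = 20800 J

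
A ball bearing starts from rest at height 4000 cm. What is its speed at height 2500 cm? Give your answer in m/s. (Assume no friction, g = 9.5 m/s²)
Convert to SI: h₁−h₂ = 15.0 m
mgh₁ = mgh₂ + ½mv² ⇒ v = √(2g(h₁−h₂)) = √(2·9.5·15.0) = 16.88 m/s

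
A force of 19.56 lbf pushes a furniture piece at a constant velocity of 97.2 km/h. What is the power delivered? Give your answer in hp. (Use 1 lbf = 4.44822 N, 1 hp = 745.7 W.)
Convert to SI: F = 87.0072 N, v = 27.0 m/s
P = Fv = (87.0072)(27.0) = 2349.19 W = 3.15 hp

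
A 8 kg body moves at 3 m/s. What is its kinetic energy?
KE = ½mv² = ½(8)(3)² = 36.0 J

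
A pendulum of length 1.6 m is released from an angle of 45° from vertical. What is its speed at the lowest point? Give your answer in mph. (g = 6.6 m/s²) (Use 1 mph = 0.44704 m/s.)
h = L(1 − cosθ) = 1.6(1 − cos45°) = 0.468629 m
v = √(2gh) = √(2·6.6·0.468629) = 2.48715 m/s = 5.564 mph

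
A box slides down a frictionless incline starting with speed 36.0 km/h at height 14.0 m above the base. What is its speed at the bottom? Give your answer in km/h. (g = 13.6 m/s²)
Convert to SI: v₀ = 10.0 m/s, h = 14.0 m
½mv₀² + mgh = ½mv² ⇒ v = √(v₀² + 2gh) = √(10.0² + 2·13.6·14.0) = 21.9272 m/s = 78.94 km/h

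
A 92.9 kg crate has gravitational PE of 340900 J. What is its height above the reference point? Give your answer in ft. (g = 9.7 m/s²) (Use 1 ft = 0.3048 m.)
h = PE/(mg) = 340900/(92.9·9.7) = 378.303 m = 1241 ft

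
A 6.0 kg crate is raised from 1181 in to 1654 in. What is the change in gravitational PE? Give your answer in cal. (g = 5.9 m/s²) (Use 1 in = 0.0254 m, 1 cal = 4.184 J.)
Convert to SI: m = 6.0 kg, Δh = 12.0142 m
ΔPE = mgΔh = (6.0)(5.9)(12.0142) = 425.303 J = 101.6 cal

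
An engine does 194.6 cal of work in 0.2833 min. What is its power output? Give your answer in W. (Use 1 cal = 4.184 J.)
Convert to SI: W = 814.206 J, t = 16.998 s
P = W/t = 814.206/16.998 = 47.9 W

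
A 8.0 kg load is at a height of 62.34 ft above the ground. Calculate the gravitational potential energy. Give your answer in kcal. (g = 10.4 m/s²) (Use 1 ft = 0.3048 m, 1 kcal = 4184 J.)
Convert to SI: m = 8.0 kg, h = 19.0012 m
PE = mgh = (8.0)(10.4)(19.0012) = 1580.9 J = 0.3778 kcal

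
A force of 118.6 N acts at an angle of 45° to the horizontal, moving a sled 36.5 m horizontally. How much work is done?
W = F·d·cosθ = (118.6)(36.5)cos(45°) = 3061 J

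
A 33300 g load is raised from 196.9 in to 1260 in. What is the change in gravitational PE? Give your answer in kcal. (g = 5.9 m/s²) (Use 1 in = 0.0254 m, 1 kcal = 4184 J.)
Convert to SI: m = 33.3 kg, Δh = 27.0027 m
ΔPE = mgΔh = (33.3)(5.9)(27.0027) = 5305.23 J = 1.268 kcal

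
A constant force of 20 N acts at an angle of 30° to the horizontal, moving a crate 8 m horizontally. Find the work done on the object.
W = F·d·cosθ = (20)(8)cos(30°) = 138.6 J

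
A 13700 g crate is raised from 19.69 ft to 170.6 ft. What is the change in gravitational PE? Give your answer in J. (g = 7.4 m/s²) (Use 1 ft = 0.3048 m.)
Convert to SI: m = 13.7 kg, Δh = 45.9974 m
ΔPE = mgΔh = (13.7)(7.4)(45.9974) = 4663 J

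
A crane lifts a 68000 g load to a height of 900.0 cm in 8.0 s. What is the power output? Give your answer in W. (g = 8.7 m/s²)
Convert to SI: m = 68.0 kg, h = 9.0 m, t = 8.0 s
P = mgh/t = (68.0)(8.7)(9.0)/8.0 = 665.6 W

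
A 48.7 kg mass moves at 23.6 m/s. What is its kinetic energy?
KE = ½mv² = ½(48.7)(23.6)² = 13560 J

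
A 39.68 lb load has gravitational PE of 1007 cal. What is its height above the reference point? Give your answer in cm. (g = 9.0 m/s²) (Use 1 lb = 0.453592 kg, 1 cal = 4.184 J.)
Convert to SI: m = 17.9985 kg, PE = 4213.29 J
h = PE/(mg) = 4213.29/(17.9985·9.0) = 26.0101 m = 2601 cm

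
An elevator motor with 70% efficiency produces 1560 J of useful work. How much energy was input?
W_in = W_out/η = 1560/0.7 = 2229 J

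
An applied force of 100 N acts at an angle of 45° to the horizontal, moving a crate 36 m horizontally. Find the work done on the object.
W = F·d·cosθ = (100)(36)cos(45°) = 2546 J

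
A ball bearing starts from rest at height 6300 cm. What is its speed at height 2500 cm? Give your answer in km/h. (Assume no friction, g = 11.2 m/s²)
Convert to SI: h₁−h₂ = 38.0 m
mgh₁ = mgh₂ + ½mv² ⇒ v = √(2g(h₁−h₂)) = √(2·11.2·38.0) = 29.1753 m/s = 105.0 km/h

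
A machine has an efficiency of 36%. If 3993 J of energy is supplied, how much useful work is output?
W_out = η·W_in = 0.36·3993 = 1437.48 J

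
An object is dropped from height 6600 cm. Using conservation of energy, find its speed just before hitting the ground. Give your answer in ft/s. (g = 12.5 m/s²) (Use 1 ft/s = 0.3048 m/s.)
Convert to SI: h = 66.0 m
mgh = ½mv² ⇒ v = √(2gh) = √(2·12.5·66.0) = 40.6202 m/s = 133.3 ft/s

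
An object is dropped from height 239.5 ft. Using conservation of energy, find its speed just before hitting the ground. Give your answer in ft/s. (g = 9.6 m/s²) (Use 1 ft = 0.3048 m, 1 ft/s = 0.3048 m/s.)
Convert to SI: h = 72.9996 m
mgh = ½mv² ⇒ v = √(2gh) = √(2·9.6·72.9996) = 37.4378 m/s = 122.8 ft/s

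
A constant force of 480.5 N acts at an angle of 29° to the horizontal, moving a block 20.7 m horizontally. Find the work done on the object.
W = F·d·cosθ = (480.5)(20.7)cos(29°) = 8699 J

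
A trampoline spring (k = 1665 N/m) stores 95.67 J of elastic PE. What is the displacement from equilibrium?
x = √(2·PE/k) = √(2·95.67/1665) = 0.339 m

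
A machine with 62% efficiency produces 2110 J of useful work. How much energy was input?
W_in = W_out/η = 2110/0.62 = 3403 J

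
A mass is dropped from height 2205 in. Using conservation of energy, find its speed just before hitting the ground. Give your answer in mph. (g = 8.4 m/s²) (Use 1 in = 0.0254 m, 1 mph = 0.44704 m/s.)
Convert to SI: h = 56.007 m
mgh = ½mv² ⇒ v = √(2gh) = √(2·8.4·56.007) = 30.6744 m/s = 68.62 mph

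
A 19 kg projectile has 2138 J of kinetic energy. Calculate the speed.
v = √(2·KE/m) = √(2·2138/19) = 15.0 m/s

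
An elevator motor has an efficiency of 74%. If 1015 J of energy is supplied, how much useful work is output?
W_out = η·W_in = 0.74·1015 = 751.1 J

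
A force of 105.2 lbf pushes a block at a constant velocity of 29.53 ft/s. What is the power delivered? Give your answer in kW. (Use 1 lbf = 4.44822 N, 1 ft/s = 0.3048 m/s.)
Convert to SI: F = 467.953 N, v = 9.00074 m/s
P = Fv = (467.953)(9.00074) = 4211.92 W = 4.212 kW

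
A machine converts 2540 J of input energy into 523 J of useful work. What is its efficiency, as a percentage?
η = W_out/W_in = 523/2540 = 20.59%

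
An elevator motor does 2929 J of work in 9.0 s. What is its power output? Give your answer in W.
P = W/t = 2929.0/9.0 = 325.4 W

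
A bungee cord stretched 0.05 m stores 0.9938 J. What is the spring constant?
k = 2·PE/x² = 2·0.9938/(0.05)² = 795.0 N/m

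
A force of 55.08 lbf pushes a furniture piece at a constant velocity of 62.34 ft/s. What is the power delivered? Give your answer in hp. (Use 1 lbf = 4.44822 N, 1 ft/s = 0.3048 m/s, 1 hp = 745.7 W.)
Convert to SI: F = 245.008 N, v = 19.0012 m/s
P = Fv = (245.008)(19.0012) = 4655.45 W = 6.243 hp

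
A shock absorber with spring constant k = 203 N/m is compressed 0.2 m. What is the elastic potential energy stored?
PE = ½kx² = ½(203)(0.2)² = 4.06 J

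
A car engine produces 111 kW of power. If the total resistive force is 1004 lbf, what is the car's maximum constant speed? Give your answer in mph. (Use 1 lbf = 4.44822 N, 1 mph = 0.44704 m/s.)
Convert to SI: F = 4466.01 N
P = Fv ⇒ v = P/F = 111000 W/4466.01 N = 24.8544 m/s = 55.6 mph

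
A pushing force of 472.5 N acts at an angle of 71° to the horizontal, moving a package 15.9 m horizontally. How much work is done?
W = F·d·cosθ = (472.5)(15.9)cos(71°) = 2446 J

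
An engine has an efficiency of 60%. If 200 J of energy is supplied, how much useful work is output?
W_out = η·W_in = 0.6·200 = 120.0 J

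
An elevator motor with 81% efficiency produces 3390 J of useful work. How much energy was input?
W_in = W_out/η = 3390/0.81 = 4185 J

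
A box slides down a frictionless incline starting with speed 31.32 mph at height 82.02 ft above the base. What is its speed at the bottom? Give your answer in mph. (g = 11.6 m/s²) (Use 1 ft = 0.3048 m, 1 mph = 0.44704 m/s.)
Convert to SI: v₀ = 14.0013 m/s, h = 24.9997 m
½mv₀² + mgh = ½mv² ⇒ v = √(v₀² + 2gh) = √(14.0013² + 2·11.6·24.9997) = 27.8573 m/s = 62.32 mph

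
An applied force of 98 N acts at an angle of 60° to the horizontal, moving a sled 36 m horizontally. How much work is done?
W = F·d·cosθ = (98)(36)cos(60°) = 1764 J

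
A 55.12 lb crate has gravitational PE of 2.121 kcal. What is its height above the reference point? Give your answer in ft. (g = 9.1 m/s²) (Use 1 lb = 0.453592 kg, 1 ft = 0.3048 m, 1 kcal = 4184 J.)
Convert to SI: m = 25.002 kg, PE = 8874.26 J
h = PE/(mg) = 8874.26/(25.002·9.1) = 39.0046 m = 128.0 ft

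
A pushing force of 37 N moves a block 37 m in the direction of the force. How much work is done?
W = F·d = (37)(37) = 1369 J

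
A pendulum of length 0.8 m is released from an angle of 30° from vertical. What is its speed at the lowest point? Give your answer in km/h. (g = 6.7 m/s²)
h = L(1 − cosθ) = 0.8(1 − cos30°) = 0.10718 m
v = √(2gh) = √(2·6.7·0.10718) = 1.19842 m/s = 4.314 km/h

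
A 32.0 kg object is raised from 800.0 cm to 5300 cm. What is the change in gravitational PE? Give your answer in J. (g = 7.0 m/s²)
Convert to SI: m = 32.0 kg, Δh = 45.0 m
ΔPE = mgΔh = (32.0)(7.0)(45.0) = 10080 J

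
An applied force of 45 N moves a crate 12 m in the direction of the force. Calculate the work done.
W = F·d = (45)(12) = 540.0 J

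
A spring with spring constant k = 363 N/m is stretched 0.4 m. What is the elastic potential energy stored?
PE = ½kx² = ½(363)(0.4)² = 29.04 J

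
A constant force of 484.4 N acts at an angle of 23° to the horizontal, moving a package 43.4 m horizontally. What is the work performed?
W = F·d·cosθ = (484.4)(43.4)cos(23°) = 19350 J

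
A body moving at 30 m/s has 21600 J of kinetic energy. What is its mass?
m = 2·KE/v² = 2·21600/(30)² = 48.0 kg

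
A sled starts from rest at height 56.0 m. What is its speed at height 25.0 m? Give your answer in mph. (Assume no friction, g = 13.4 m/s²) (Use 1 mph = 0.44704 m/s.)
mgh₁ = mgh₂ + ½mv² ⇒ v = √(2g(h₁−h₂)) = √(2·13.4·31.0) = 28.8236 m/s = 64.48 mph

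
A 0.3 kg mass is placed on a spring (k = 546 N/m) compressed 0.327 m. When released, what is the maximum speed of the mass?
½kx² = ½mv² ⇒ v = x√(k/m) = (0.327)√(546/0.3) = 13.95 m/s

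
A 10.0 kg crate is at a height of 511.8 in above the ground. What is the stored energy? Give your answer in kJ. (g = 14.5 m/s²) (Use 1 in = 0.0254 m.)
Convert to SI: m = 10.0 kg, h = 12.9997 m
PE = mgh = (10.0)(14.5)(12.9997) = 1884.96 J = 1.885 kJ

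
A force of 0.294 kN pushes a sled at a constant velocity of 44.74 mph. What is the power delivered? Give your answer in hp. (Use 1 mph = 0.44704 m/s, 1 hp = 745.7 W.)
Convert to SI: F = 294.0 N, v = 20.0006 m/s
P = Fv = (294.0)(20.0006) = 5880.17 W = 7.885 hp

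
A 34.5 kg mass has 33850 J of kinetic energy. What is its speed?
v = √(2·KE/m) = √(2·33850/34.5) = 44.3 m/s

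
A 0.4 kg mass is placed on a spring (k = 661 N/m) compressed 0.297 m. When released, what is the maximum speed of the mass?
½kx² = ½mv² ⇒ v = x√(k/m) = (0.297)√(661/0.4) = 12.07 m/s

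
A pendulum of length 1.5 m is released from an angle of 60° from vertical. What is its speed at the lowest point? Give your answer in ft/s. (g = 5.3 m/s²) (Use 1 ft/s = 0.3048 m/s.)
h = L(1 − cosθ) = 1.5(1 − cos60°) = 0.75 m
v = √(2gh) = √(2·5.3·0.75) = 2.81957 m/s = 9.251 ft/s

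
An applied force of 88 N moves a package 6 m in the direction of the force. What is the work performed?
W = F·d = (88)(6) = 528.0 J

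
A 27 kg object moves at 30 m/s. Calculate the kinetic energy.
KE = ½mv² = ½(27)(30)² = 12150.0 J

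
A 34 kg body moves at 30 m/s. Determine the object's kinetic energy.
KE = ½mv² = ½(34)(30)² = 15300.0 J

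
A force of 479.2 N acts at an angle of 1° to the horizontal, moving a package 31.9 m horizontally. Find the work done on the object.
W = F·d·cosθ = (479.2)(31.9)cos(1°) = 15280 J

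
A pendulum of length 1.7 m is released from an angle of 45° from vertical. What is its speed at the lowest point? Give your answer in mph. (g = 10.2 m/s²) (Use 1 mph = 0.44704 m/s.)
h = L(1 − cosθ) = 1.7(1 − cos45°) = 0.497918 m
v = √(2gh) = √(2·10.2·0.497918) = 3.18709 m/s = 7.129 mph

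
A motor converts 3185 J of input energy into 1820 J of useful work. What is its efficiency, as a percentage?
η = W_out/W_in = 1820/3185 = 57.14%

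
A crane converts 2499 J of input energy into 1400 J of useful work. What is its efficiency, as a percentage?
η = W_out/W_in = 1400/2499 = 56.02%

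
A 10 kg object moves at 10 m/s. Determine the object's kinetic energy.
KE = ½mv² = ½(10)(10)² = 500.0 J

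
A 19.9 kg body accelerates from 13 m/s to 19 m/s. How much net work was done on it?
W = ΔKE = ½m(v₂² − v₁²) = ½(19.9)(19² − 13²) = 1910.4 J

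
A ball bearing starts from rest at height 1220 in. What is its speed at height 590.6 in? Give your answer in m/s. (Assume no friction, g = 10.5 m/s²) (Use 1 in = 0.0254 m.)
Convert to SI: h₁−h₂ = 15.9868 m
mgh₁ = mgh₂ + ½mv² ⇒ v = √(2g(h₁−h₂)) = √(2·10.5·15.9868) = 18.32 m/s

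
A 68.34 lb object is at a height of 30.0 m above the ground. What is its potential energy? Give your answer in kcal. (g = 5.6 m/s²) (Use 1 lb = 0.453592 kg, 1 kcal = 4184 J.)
Convert to SI: m = 30.9985 kg, h = 30.0 m
PE = mgh = (30.9985)(5.6)(30.0) = 5207.74 J = 1.245 kcal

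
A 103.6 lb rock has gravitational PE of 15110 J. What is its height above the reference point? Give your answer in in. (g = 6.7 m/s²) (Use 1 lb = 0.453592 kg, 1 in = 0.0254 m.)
Convert to SI: m = 46.9921 kg, PE = 15110.0 J
h = PE/(mg) = 15110.0/(46.9921·6.7) = 47.9915 m = 1889 in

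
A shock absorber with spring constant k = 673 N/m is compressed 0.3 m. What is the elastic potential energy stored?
PE = ½kx² = ½(673)(0.3)² = 30.29 J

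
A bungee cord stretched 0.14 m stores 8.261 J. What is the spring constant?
k = 2·PE/x² = 2·8.261/(0.14)² = 843.0 N/m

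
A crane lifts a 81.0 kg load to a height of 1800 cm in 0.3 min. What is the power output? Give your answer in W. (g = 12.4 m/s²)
Convert to SI: m = 81.0 kg, h = 18.0 m, t = 18.0 s
P = mgh/t = (81.0)(12.4)(18.0)/18.0 = 1004 W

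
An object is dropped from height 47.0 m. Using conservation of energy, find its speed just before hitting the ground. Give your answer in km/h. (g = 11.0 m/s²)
mgh = ½mv² ⇒ v = √(2gh) = √(2·11.0·47.0) = 32.1559 m/s = 115.8 km/h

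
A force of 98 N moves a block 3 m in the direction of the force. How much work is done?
W = F·d = (98)(3) = 294.0 J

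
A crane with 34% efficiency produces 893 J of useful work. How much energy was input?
W_in = W_out/η = 893/0.34 = 2626 J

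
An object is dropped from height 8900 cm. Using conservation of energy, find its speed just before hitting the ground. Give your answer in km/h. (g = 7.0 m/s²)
Convert to SI: h = 89.0 m
mgh = ½mv² ⇒ v = √(2gh) = √(2·7.0·89.0) = 35.2987 m/s = 127.1 km/h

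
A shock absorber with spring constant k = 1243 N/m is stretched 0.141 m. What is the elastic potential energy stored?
PE = ½kx² = ½(1243)(0.141)² = 12.36 J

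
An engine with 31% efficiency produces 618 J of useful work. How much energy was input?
W_in = W_out/η = 618/0.31 = 1994 J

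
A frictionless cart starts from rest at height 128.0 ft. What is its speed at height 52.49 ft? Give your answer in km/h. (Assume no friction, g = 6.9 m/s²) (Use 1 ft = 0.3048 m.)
Convert to SI: h₁−h₂ = 23.0154 m
mgh₁ = mgh₂ + ½mv² ⇒ v = √(2g(h₁−h₂)) = √(2·6.9·23.0154) = 17.8217 m/s = 64.16 km/h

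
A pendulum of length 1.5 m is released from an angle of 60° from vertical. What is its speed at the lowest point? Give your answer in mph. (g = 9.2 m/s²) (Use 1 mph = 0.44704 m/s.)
h = L(1 − cosθ) = 1.5(1 − cos60°) = 0.75 m
v = √(2gh) = √(2·9.2·0.75) = 3.71484 m/s = 8.31 mph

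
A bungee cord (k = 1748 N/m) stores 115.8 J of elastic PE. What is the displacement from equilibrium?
x = √(2·PE/k) = √(2·115.8/1748) = 0.364 m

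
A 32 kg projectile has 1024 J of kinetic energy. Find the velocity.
v = √(2·KE/m) = √(2·1024/32) = 8.0 m/s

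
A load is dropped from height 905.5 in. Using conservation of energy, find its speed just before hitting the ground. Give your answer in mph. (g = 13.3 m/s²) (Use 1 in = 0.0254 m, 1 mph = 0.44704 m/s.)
Convert to SI: h = 22.9997 m
mgh = ½mv² ⇒ v = √(2gh) = √(2·13.3·22.9997) = 24.7344 m/s = 55.33 mph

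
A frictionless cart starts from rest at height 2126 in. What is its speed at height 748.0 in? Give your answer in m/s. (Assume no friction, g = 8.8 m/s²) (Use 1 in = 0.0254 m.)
Convert to SI: h₁−h₂ = 35.0012 m
mgh₁ = mgh₂ + ½mv² ⇒ v = √(2g(h₁−h₂)) = √(2·8.8·35.0012) = 24.82 m/s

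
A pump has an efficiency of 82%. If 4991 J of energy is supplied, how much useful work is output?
W_out = η·W_in = 0.82·4991 = 4092.62 J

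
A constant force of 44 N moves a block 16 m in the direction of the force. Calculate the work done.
W = F·d = (44)(16) = 704.0 J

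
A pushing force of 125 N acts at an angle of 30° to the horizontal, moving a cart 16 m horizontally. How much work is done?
W = F·d·cosθ = (125)(16)cos(30°) = 1732 J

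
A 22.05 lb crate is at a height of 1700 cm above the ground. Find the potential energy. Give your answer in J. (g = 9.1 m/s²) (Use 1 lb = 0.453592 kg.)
Convert to SI: m = 10.0017 kg, h = 17.0 m
PE = mgh = (10.0017)(9.1)(17.0) = 1547 J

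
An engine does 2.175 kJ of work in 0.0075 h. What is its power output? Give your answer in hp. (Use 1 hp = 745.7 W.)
Convert to SI: W = 2175.0 J, t = 27.0 s
P = W/t = 2175.0/27.0 = 80.5556 W = 0.108 hp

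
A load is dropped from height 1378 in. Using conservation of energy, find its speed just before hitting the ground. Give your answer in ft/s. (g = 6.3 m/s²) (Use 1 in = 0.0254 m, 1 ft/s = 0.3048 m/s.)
Convert to SI: h = 35.0012 m
mgh = ½mv² ⇒ v = √(2gh) = √(2·6.3·35.0012) = 21.0004 m/s = 68.9 ft/s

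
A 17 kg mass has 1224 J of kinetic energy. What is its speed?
v = √(2·KE/m) = √(2·1224/17) = 12.0 m/s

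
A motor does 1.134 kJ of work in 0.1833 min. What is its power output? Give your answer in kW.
Convert to SI: W = 1134.0 J, t = 10.998 s
P = W/t = 1134.0/10.998 = 103.11 W = 0.1031 kW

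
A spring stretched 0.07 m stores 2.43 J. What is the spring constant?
k = 2·PE/x² = 2·2.43/(0.07)² = 991.8 N/m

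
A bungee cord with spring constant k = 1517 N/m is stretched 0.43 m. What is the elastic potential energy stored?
PE = ½kx² = ½(1517)(0.43)² = 140.2 J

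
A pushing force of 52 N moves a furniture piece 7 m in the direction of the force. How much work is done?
W = F·d = (52)(7) = 364.0 J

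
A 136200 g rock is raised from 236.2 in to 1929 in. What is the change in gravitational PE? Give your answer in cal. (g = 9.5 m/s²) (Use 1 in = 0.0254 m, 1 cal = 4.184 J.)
Convert to SI: m = 136.2 kg, Δh = 42.9971 m
ΔPE = mgΔh = (136.2)(9.5)(42.9971) = 55634.0 J = 13300 cal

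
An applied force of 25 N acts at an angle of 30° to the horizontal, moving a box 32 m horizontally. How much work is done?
W = F·d·cosθ = (25)(32)cos(30°) = 692.8 J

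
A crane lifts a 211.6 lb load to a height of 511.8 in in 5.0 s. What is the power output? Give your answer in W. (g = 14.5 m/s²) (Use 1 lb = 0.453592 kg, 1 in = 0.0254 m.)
Convert to SI: m = 95.9801 kg, h = 12.9997 m, t = 5.0 s
P = mgh/t = (95.9801)(14.5)(12.9997)/5.0 = 3618 W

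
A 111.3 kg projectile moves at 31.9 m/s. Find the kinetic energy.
KE = ½mv² = ½(111.3)(31.9)² = 56630 J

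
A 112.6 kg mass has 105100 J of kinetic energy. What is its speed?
v = √(2·KE/m) = √(2·105100/112.6) = 43.21 m/s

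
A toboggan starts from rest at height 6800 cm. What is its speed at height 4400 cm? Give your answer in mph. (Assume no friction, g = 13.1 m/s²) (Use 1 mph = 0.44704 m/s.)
Convert to SI: h₁−h₂ = 24.0 m
mgh₁ = mgh₂ + ½mv² ⇒ v = √(2g(h₁−h₂)) = √(2·13.1·24.0) = 25.0759 m/s = 56.09 mph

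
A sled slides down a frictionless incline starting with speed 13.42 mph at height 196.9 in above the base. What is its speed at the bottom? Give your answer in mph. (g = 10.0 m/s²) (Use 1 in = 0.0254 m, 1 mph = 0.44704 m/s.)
Convert to SI: v₀ = 5.99928 m/s, h = 5.00126 m
½mv₀² + mgh = ½mv² ⇒ v = √(v₀² + 2gh) = √(5.99928² + 2·10.0·5.00126) = 11.6626 m/s = 26.09 mph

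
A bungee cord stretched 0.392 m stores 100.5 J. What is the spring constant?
k = 2·PE/x² = 2·100.5/(0.392)² = 1308 N/m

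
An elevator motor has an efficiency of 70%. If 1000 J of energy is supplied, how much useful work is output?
W_out = η·W_in = 0.7·1000 = 700.0 J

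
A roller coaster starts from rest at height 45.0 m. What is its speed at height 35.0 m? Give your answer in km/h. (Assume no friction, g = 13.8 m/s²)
mgh₁ = mgh₂ + ½mv² ⇒ v = √(2g(h₁−h₂)) = √(2·13.8·10.0) = 16.6132 m/s = 59.81 km/h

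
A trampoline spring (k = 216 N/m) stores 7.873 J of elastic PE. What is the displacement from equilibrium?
x = √(2·PE/k) = √(2·7.873/216) = 0.27 m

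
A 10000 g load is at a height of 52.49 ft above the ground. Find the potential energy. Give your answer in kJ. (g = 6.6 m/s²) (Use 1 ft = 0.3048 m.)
Convert to SI: m = 10.0 kg, h = 15.999 m
PE = mgh = (10.0)(6.6)(15.999) = 1055.93 J = 1.056 kJ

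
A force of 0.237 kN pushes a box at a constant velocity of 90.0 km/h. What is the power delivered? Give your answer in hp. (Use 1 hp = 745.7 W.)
Convert to SI: F = 237.0 N, v = 25.0 m/s
P = Fv = (237.0)(25.0) = 5925.0 W = 7.946 hp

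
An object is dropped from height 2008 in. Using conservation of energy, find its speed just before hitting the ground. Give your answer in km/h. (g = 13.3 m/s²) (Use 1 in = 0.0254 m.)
Convert to SI: h = 51.0032 m
mgh = ½mv² ⇒ v = √(2gh) = √(2·13.3·51.0032) = 36.8332 m/s = 132.6 km/h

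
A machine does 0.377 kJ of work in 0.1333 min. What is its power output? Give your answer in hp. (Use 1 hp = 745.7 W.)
Convert to SI: W = 377.0 J, t = 7.998 s
P = W/t = 377.0/7.998 = 47.1368 W = 0.06321 hp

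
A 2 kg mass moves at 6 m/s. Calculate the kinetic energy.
KE = ½mv² = ½(2)(6)² = 36.0 J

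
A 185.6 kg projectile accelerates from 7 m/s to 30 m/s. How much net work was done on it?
W = ΔKE = ½m(v₂² − v₁²) = ½(185.6)(30² − 7²) = 78972.8 J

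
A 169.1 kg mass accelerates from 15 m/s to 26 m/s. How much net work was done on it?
W = ΔKE = ½m(v₂² − v₁²) = ½(169.1)(26² − 15²) = 38132.05 J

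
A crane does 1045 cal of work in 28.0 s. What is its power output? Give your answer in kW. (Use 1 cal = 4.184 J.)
Convert to SI: W = 4372.28 J, t = 28.0 s
P = W/t = 4372.28/28.0 = 156.153 W = 0.1562 kW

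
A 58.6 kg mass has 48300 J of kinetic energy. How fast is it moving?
v = √(2·KE/m) = √(2·48300/58.6) = 40.6 m/s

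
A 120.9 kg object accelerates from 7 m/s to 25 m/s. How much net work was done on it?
W = ΔKE = ½m(v₂² − v₁²) = ½(120.9)(25² − 7²) = 34819.2 J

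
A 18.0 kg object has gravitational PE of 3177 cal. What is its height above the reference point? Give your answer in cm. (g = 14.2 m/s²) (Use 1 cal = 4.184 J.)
Convert to SI: m = 18.0 kg, PE = 13292.6 J
h = PE/(mg) = 13292.6/(18.0·14.2) = 52.0054 m = 5201 cm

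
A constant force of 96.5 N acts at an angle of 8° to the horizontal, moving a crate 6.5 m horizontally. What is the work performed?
W = F·d·cosθ = (96.5)(6.5)cos(8°) = 621.1 J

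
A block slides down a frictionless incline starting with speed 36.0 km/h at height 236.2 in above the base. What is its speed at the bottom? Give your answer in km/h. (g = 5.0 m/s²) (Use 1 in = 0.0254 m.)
Convert to SI: v₀ = 10.0 m/s, h = 5.99948 m
½mv₀² + mgh = ½mv² ⇒ v = √(v₀² + 2gh) = √(10.0² + 2·5.0·5.99948) = 12.6489 m/s = 45.54 km/h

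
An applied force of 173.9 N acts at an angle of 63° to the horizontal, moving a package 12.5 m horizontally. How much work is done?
W = F·d·cosθ = (173.9)(12.5)cos(63°) = 986.9 J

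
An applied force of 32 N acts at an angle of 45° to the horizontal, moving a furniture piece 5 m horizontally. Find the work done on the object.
W = F·d·cosθ = (32)(5)cos(45°) = 113.1 J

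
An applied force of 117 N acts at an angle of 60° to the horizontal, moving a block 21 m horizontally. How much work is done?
W = F·d·cosθ = (117)(21)cos(60°) = 1229 J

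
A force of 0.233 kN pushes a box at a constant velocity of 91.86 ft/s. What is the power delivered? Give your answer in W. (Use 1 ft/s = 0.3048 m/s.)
Convert to SI: F = 233.0 N, v = 27.9989 m/s
P = Fv = (233.0)(27.9989) = 6524 W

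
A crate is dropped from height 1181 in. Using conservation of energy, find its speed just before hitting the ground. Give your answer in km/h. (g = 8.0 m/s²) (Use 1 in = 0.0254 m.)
Convert to SI: h = 29.9974 m
mgh = ½mv² ⇒ v = √(2gh) = √(2·8.0·29.9974) = 21.908 m/s = 78.87 km/h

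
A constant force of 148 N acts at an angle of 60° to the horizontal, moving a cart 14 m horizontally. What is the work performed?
W = F·d·cosθ = (148)(14)cos(60°) = 1036 J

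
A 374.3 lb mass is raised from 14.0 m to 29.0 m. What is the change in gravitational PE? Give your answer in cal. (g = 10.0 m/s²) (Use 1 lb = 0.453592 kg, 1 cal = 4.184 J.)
Convert to SI: m = 169.779 kg, Δh = 15.0 m
ΔPE = mgΔh = (169.779)(10.0)(15.0) = 25466.9 J = 6087 cal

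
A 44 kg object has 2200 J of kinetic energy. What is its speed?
v = √(2·KE/m) = √(2·2200/44) = 10.0 m/s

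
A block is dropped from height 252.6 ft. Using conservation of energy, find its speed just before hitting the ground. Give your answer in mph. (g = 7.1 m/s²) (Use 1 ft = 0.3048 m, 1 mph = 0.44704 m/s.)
Convert to SI: h = 76.9925 m
mgh = ½mv² ⇒ v = √(2gh) = √(2·7.1·76.9925) = 33.065 m/s = 73.96 mph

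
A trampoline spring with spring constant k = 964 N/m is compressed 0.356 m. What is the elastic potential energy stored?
PE = ½kx² = ½(964)(0.356)² = 61.09 J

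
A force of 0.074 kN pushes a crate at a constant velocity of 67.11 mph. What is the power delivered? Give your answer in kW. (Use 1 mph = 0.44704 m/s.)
Convert to SI: F = 74.0 N, v = 30.0009 m/s
P = Fv = (74.0)(30.0009) = 2220.06 W = 2.22 kW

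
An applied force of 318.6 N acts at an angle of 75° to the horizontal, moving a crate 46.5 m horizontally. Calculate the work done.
W = F·d·cosθ = (318.6)(46.5)cos(75°) = 3834 J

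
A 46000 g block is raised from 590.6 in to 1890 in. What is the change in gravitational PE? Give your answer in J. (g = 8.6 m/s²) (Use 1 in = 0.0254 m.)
Convert to SI: m = 46.0 kg, Δh = 33.0048 m
ΔPE = mgΔh = (46.0)(8.6)(33.0048) = 13060 J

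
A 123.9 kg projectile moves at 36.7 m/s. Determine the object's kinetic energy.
KE = ½mv² = ½(123.9)(36.7)² = 83440 J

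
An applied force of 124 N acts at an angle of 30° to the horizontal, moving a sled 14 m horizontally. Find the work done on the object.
W = F·d·cosθ = (124)(14)cos(30°) = 1503 J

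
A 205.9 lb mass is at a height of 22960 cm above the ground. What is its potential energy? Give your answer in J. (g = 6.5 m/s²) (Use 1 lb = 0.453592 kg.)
Convert to SI: m = 93.3946 kg, h = 229.6 m
PE = mgh = (93.3946)(6.5)(229.6) = 139400 J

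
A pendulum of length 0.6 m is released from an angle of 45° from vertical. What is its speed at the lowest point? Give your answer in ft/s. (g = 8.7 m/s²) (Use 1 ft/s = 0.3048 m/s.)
h = L(1 − cosθ) = 0.6(1 − cos45°) = 0.175736 m
v = √(2gh) = √(2·8.7·0.175736) = 1.74866 m/s = 5.737 ft/s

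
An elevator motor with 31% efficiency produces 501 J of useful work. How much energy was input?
W_in = W_out/η = 501/0.31 = 1616 J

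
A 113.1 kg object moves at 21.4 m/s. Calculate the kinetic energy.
KE = ½mv² = ½(113.1)(21.4)² = 25900 J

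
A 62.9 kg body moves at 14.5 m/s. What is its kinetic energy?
KE = ½mv² = ½(62.9)(14.5)² = 6612 J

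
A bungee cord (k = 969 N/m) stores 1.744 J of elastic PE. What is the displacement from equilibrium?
x = √(2·PE/k) = √(2·1.744/969) = 0.06 m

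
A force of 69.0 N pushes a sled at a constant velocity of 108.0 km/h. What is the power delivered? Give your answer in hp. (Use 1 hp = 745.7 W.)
Convert to SI: F = 69.0 N, v = 30.0 m/s
P = Fv = (69.0)(30.0) = 2070.0 W = 2.776 hp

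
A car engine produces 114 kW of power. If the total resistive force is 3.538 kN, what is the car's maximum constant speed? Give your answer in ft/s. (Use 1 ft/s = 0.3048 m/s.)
Convert to SI: F = 3538.0 N
P = Fv ⇒ v = P/F = 114000 W/3538.0 N = 32.2216 m/s = 105.7 ft/s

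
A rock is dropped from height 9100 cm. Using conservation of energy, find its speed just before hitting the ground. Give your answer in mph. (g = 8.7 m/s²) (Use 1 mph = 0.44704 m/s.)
Convert to SI: h = 91.0 m
mgh = ½mv² ⇒ v = √(2gh) = √(2·8.7·91.0) = 39.792 m/s = 89.01 mph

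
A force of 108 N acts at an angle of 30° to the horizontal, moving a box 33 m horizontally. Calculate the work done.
W = F·d·cosθ = (108)(33)cos(30°) = 3087 J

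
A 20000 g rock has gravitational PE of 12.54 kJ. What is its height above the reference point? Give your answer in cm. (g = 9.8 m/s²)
Convert to SI: m = 20.0 kg, PE = 12540.0 J
h = PE/(mg) = 12540.0/(20.0·9.8) = 63.9796 m = 6398 cm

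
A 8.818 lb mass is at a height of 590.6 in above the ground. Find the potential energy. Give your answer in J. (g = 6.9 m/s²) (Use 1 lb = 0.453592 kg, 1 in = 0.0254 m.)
Convert to SI: m = 3.99977 kg, h = 15.0012 m
PE = mgh = (3.99977)(6.9)(15.0012) = 414.0 J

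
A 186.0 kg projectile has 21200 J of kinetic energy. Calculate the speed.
v = √(2·KE/m) = √(2·21200/186.0) = 15.1 m/s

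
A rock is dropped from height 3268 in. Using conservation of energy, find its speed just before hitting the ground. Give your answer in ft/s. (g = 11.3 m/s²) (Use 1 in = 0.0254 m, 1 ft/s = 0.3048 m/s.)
Convert to SI: h = 83.0072 m
mgh = ½mv² ⇒ v = √(2gh) = √(2·11.3·83.0072) = 43.3124 m/s = 142.1 ft/s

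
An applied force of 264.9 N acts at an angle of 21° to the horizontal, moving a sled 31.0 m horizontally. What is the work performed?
W = F·d·cosθ = (264.9)(31.0)cos(21°) = 7666 J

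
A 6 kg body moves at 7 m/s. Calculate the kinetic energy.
KE = ½mv² = ½(6)(7)² = 147.0 J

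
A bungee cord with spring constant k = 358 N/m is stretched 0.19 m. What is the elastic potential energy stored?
PE = ½kx² = ½(358)(0.19)² = 6.462 J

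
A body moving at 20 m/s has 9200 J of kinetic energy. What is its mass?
m = 2·KE/v² = 2·9200/(20)² = 46.0 kg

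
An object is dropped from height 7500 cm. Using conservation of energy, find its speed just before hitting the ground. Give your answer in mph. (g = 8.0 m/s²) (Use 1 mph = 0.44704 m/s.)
Convert to SI: h = 75.0 m
mgh = ½mv² ⇒ v = √(2gh) = √(2·8.0·75.0) = 34.641 m/s = 77.49 mph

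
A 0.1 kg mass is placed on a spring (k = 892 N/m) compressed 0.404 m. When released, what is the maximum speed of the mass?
½kx² = ½mv² ⇒ v = x√(k/m) = (0.404)√(892/0.1) = 38.16 m/s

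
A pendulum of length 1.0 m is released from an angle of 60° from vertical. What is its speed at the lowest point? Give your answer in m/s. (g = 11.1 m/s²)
h = L(1 − cosθ) = 1.0(1 − cos60°) = 0.5 m
v = √(2gh) = √(2·11.1·0.5) = 3.332 m/s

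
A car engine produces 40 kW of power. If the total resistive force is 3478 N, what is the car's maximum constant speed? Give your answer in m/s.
P = Fv ⇒ v = P/F = 40000 W/3478.0 N = 11.5 m/s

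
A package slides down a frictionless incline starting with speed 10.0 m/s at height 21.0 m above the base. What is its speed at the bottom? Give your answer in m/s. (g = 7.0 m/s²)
½mv₀² + mgh = ½mv² ⇒ v = √(v₀² + 2gh) = √(10.0² + 2·7.0·21.0) = 19.85 m/s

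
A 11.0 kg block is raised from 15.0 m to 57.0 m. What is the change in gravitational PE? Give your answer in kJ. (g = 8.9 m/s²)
ΔPE = mgΔh = (11.0)(8.9)(42.0) = 4111.8 J = 4.112 kJ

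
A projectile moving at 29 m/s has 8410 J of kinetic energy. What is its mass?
m = 2·KE/v² = 2·8410/(29)² = 20.0 kg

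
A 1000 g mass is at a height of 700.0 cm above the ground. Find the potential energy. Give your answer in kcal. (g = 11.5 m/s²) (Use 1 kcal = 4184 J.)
Convert to SI: m = 1.0 kg, h = 7.0 m
PE = mgh = (1.0)(11.5)(7.0) = 80.5 J = 0.01924 kcal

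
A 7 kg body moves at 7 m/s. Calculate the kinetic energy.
KE = ½mv² = ½(7)(7)² = 171.5 J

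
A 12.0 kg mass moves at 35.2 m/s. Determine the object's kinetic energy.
KE = ½mv² = ½(12.0)(35.2)² = 7434 J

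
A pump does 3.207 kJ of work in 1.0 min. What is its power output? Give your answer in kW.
Convert to SI: W = 3207.0 J, t = 60.0 s
P = W/t = 3207.0/60.0 = 53.45 W = 0.05345 kW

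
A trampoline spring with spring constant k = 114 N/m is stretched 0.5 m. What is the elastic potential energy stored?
PE = ½kx² = ½(114)(0.5)² = 14.25 J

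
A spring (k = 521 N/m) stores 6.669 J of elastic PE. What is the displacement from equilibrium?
x = √(2·PE/k) = √(2·6.669/521) = 0.16 m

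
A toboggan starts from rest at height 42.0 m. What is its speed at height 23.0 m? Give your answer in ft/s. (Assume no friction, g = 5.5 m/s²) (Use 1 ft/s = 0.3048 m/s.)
mgh₁ = mgh₂ + ½mv² ⇒ v = √(2g(h₁−h₂)) = √(2·5.5·19.0) = 14.4568 m/s = 47.43 ft/s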